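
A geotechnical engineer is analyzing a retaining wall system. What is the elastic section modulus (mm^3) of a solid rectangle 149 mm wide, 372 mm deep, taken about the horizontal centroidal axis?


S = b * h^2 / 6
= 149 * 372^2 / 6
= 149 * 138384 / 6
= 3436536.0 mm^3

3436536.0 mm^3


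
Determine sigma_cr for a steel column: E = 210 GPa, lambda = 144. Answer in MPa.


sigma_cr = pi^2 * E / lambda^2
= 9.8696 * 210000.0 / 144^2
= 9.8696 * 210000.0 / 20736
= 99.9526 MPa

99.9526 MPa


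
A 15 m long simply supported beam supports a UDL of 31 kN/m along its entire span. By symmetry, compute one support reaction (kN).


Total load = w * L = 31 * 15 = 465 kN
By symmetry, each reaction R = total / 2 = 465 / 2 = 232.5 kN

232.5 kN


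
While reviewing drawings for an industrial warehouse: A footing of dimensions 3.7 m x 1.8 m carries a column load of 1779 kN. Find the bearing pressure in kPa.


A = 3.7 * 1.8 = 6.66 m^2
q = P / A = 1779 / 6.66
= 267.1171 kPa

267.1171 kPa


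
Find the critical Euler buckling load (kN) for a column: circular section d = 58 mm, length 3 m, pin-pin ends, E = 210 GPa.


I = pi * d^4 / 64 = 555497.2 mm^4
L = 3000.0 mm
P_cr = pi^2 * E * I / L^2
= 9.8696 * 210000.0 * 555497.2 / 3000.0^2
= 127925.88 N = 127.9259 kN

127.9259 kN


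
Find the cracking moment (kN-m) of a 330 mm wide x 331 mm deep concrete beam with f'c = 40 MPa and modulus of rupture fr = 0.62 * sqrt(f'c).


fr = 0.62 * sqrt(40) = 0.62 * 6.3246 = 3.9212 MPa
I = 330 * 331^3 / 12 = 997279002.5 mm^4
y_t = 165.5 mm
M_cr = fr * I / y_t = 3.9212 * 997279002.5 / 165.5 N-mm
= 23.6287 kN-m

23.6287 kN-m


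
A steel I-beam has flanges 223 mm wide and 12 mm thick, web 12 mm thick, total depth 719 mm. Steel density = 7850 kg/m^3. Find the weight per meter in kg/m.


A_flanges = 2 * 223 * 12 = 5352 mm^2
A_web = (719 - 2 * 12) * 12 = 8340 mm^2
A_total = 5352 + 8340 = 13692 mm^2 = 0.013692 m^2
Weight = rho * A = 7850 * 0.013692 = 107.4822 kg/m

107.4822 kg/m


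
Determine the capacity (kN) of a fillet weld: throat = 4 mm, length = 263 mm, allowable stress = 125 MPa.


Strength = throat * length * allowable stress
= 4 * 263 * 125 N
= 131500 N
= 131.5 kN

131.5 kN


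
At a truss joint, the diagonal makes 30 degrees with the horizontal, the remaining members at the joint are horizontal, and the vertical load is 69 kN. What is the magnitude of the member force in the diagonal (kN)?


At the joint, only the diagonal has a vertical component, so vertical equilibrium gives:
F * sin(30) = 69
F = 69 / sin(30)
= 69 / 0.5
= 138.0 kN

138.0 kN


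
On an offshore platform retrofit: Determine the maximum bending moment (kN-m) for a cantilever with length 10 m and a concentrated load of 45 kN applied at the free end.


For a cantilever with a point load at the free end:
M_max = P * L = 45 * 10 = 450 kN-m

450 kN-m


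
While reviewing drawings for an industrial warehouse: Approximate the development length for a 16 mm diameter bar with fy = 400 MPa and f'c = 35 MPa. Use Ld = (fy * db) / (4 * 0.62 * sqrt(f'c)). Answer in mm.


Ld = (fy * db) / (4 * 0.62 * sqrt(f'c))
= (400 * 16) / (4 * 0.62 * sqrt(35))
= 6400 / 14.6719
= 436.21 mm

436.21 mm


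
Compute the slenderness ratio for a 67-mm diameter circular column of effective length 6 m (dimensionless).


Radius of gyration r = d / 4 = 67 / 4 = 16.75 mm
L_eff = 6000.0 mm
Slenderness ratio = L / r = 6000.0 / 16.75 = 358.21 (dimensionless)

358.21 (dimensionless)


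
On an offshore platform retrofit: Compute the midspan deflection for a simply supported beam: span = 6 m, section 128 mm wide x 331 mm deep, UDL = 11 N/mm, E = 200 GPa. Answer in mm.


I = 128 * 331^3 / 12 = 386823370.67 mm^4
L = 6000.0 mm, w = 11 N/mm, E = 200000.0 MPa
delta = 5 * w * L^4 / (384 * E * I)
= 5 * 11 * 6000.0^4 / (384 * 200000.0 * 386823370.67)
= 2.3994 mm

2.3994 mm


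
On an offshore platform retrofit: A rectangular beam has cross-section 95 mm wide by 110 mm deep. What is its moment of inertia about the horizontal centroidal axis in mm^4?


I = b * h^3 / 12
= 95 * 110^3 / 12
= 95 * 1331000 / 12
= 10537083.33 mm^4

10537083.33 mm^4


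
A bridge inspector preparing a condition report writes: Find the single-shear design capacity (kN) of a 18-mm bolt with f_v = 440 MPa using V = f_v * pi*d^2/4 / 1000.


A = pi * d^2 / 4 = pi * 18^2 / 4 = 254.469 mm^2
V = f_v * A / 1000 = 440 * 254.469 / 1000
= 111.9664 kN

111.9664 kN


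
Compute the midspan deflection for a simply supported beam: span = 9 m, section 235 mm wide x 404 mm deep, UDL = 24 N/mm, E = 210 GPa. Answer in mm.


I = 235 * 404^3 / 12 = 1291310586.67 mm^4
L = 9000.0 mm, w = 24 N/mm, E = 210000.0 MPa
delta = 5 * w * L^4 / (384 * E * I)
= 5 * 24 * 9000.0^4 / (384 * 210000.0 * 1291310586.67)
= 7.5608 mm

7.5608 mm


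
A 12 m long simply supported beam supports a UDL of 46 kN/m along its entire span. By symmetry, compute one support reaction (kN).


Total load = w * L = 46 * 12 = 552 kN
By symmetry, each reaction R = total / 2 = 552 / 2 = 276.0 kN

276.0 kN


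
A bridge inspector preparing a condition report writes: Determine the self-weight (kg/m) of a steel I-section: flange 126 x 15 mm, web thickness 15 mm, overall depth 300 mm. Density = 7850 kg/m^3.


A_flanges = 2 * 126 * 15 = 3780 mm^2
A_web = (300 - 2 * 15) * 15 = 4050 mm^2
A_total = 3780 + 4050 = 7830 mm^2 = 0.007830 m^2
Weight = rho * A = 7850 * 0.007830 = 61.4655 kg/m

61.4655 kg/m


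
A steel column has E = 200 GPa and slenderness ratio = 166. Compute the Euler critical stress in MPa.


sigma_cr = pi^2 * E / lambda^2
= 9.8696 * 200000.0 / 166^2
= 9.8696 * 200000.0 / 27556
= 71.6331 MPa

71.6331 MPa


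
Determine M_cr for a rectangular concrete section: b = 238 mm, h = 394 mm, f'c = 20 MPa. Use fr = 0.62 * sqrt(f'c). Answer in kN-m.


fr = 0.62 * sqrt(20) = 0.62 * 4.4721 = 2.7727 MPa
I = 238 * 394^3 / 12 = 1213065849.33 mm^4
y_t = 197.0 mm
M_cr = fr * I / y_t = 2.7727 * 1213065849.33 / 197.0 N-mm
= 17.0736 kN-m

17.0736 kN-m


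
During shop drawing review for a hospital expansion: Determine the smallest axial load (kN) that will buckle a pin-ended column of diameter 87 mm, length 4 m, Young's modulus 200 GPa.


I = pi * d^4 / 64 = 2812204.57 mm^4
L = 4000.0 mm
P_cr = pi^2 * E * I / L^2
= 9.8696 * 200000.0 * 2812204.57 / 4000.0^2
= 346941.83 N = 346.9418 kN

346.9418 kN


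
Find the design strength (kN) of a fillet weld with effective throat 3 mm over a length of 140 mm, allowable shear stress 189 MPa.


Strength = throat * length * allowable stress
= 3 * 140 * 189 N
= 79380 N
= 79.38 kN

79.38 kN


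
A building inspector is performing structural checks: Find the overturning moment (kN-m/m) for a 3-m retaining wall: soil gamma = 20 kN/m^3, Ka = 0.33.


Pa = 0.5 * Ka * gamma * H^2
= 0.5 * 0.33 * 20 * 3^2
= 29.7 kN/m
Arm = H / 3 = 3 / 3 = 1.0 m
Mo = Pa * arm = Pa * H / 3 = 29.7 * 3 / 3 = 29.7 kN-m/m

29.7 kN-m/m


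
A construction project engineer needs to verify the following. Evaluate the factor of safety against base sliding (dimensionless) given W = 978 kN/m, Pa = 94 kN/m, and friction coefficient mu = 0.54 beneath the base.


Resisting force = mu * W = 0.54 * 978 = 528.12 kN/m
FOS = Resisting / Driving = 528.12 / 94
= 5.6183 (dimensionless)

5.6183 (dimensionless)


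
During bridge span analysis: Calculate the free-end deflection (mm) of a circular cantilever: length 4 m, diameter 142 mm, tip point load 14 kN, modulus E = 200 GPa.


I = pi * d^4 / 64 = pi * 142^4 / 64 = 19958287.59 mm^4
L = 4000.0 mm, P = 14000.0 N, E = 200000.0 MPa
delta = P * L^3 / (3 * E * I)
= 14000.0 * 4000.0^3 / (3 * 200000.0 * 19958287.59)
= 74.8227 mm

74.8227 mm


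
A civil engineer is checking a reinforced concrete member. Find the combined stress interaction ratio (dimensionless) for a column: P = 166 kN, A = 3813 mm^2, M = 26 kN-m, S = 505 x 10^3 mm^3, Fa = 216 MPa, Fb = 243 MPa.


f_a = P / A = 166000.0 / 3813 = 43.5353 MPa
f_b = M / S = 26000000.0 / 505000.0 = 51.4851 MPa
Ratio = f_a / Fa + f_b / Fb
= 43.5353 / 216 + 51.4851 / 243
= 0.4134 (dimensionless)

0.4134 (dimensionless)


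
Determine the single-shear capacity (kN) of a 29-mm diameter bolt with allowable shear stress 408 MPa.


A = pi * d^2 / 4 = pi * 29^2 / 4 = 660.5199 mm^2
V = f_v * A / 1000 = 408 * 660.5199 / 1000
= 269.4921 kN

269.4921 kN


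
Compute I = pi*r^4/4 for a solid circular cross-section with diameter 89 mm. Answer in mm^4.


r = d / 2 = 89 / 2 = 44.5 mm
I = pi * r^4 / 4 = pi * 44.5^4 / 4
= 3079852.55 mm^4

3079852.55 mm^4


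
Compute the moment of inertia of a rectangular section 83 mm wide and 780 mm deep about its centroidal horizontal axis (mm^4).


I = b * h^3 / 12
= 83 * 780^3 / 12
= 83 * 474552000 / 12
= 3282318000.0 mm^4

3282318000.0 mm^4


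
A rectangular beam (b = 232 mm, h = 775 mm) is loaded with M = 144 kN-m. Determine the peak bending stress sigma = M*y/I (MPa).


I = b * h^3 / 12 = 232 * 775^3 / 12 = 8999364583.33 mm^4
y = h / 2 = 775 / 2 = 387.5 mm
M = 144 kN-m = 144000000.0 N-mm
sigma = M * y / I = 144000000.0 * 387.5 / 8999364583.33
= 6.2 MPa

6.2 MPa


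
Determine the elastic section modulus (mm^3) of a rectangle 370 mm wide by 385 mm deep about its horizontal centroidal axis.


S = b * h^2 / 6
= 370 * 385^2 / 6
= 370 * 148225 / 6
= 9140541.67 mm^3

9140541.67 mm^3


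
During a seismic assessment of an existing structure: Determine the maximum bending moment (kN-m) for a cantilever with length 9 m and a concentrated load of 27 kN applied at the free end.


For a cantilever with a point load at the free end:
M_max = P * L = 27 * 9 = 243 kN-m

243 kN-m


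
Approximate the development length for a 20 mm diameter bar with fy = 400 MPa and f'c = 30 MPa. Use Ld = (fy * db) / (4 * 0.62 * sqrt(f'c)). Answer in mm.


Ld = (fy * db) / (4 * 0.62 * sqrt(f'c))
= (400 * 20) / (4 * 0.62 * sqrt(30))
= 8000 / 13.5835
= 588.95 mm

588.95 mm


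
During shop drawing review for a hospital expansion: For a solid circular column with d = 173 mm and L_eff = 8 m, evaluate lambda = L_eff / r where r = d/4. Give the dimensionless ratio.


Radius of gyration r = d / 4 = 173 / 4 = 43.25 mm
L_eff = 8000.0 mm
Slenderness ratio = L / r = 8000.0 / 43.25 = 184.97 (dimensionless)

184.97 (dimensionless)


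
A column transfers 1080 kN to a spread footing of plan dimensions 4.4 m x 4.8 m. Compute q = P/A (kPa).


A = 4.4 * 4.8 = 21.12 m^2
q = P / A = 1080 / 21.12
= 51.1364 kPa

51.1364 kPa


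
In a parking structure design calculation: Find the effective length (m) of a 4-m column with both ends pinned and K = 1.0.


L_eff = K * L
= 1.0 * 4
= 4.0 m

4.0 m


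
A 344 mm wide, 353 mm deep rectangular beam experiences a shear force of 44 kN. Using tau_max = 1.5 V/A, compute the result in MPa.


A = b * h = 344 * 353 = 121432 mm^2
V = 44 kN = 44000.0 N
tau_max = 1.5 * V / A = 1.5 * 44000.0 / 121432
= 0.5435 MPa

0.5435 MPa


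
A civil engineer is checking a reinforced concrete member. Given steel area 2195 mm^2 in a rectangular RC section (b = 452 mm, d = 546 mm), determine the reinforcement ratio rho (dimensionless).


rho = As / (b * d)
= 2195 / (452 * 546)
= 2195 / 246792
= 0.008894 (dimensionless)

0.008894 (dimensionless)


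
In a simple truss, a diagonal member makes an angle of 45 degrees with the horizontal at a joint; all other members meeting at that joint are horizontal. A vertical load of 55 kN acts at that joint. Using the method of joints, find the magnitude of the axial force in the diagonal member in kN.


At the joint, only the diagonal has a vertical component, so vertical equilibrium gives:
F * sin(45) = 55
F = 55 / sin(45)
= 55 / 0.707107
= 77.78 kN

77.78 kN


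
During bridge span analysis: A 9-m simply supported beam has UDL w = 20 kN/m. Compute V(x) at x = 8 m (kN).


R_A = w * L / 2 = 20 * 9 / 2 = 90.0 kN
V(x) = R_A - w * x = 90.0 - 20 * 8
= -70.0 kN

-70.0 kN


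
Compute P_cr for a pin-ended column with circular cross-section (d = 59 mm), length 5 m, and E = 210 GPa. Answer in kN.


I = pi * d^4 / 64 = 594809.57 mm^4
L = 5000.0 mm
P_cr = pi^2 * E * I / L^2
= 9.8696 * 210000.0 * 594809.57 / 5000.0^2
= 49312.5 N = 49.3125 kN

49.3125 kN


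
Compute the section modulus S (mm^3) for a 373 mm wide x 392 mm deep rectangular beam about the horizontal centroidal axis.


S = b * h^2 / 6
= 373 * 392^2 / 6
= 373 * 153664 / 6
= 9552778.67 mm^3

9552778.67 mm^3


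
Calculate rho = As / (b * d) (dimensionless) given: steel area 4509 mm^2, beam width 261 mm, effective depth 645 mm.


rho = As / (b * d)
= 4509 / (261 * 645)
= 4509 / 168345
= 0.026784 (dimensionless)

0.026784 (dimensionless)


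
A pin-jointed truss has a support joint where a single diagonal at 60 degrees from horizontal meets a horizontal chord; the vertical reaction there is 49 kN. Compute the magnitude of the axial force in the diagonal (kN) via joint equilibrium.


At the joint, only the diagonal has a vertical component, so vertical equilibrium gives:
F * sin(60) = 49
F = 49 / sin(60)
= 49 / 0.866025
= 56.58 kN

56.58 kN


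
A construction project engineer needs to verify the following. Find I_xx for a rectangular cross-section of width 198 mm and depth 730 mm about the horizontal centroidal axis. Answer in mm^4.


I = b * h^3 / 12
= 198 * 730^3 / 12
= 198 * 389017000 / 12
= 6418780500.0 mm^4

6418780500.0 mm^4


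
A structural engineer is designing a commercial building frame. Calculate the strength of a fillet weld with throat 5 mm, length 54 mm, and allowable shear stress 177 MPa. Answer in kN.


Strength = throat * length * allowable stress
= 5 * 54 * 177 N
= 47790 N
= 47.79 kN

47.79 kN


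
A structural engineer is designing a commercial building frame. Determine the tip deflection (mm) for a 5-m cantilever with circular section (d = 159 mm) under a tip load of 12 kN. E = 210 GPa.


I = pi * d^4 / 64 = pi * 159^4 / 64 = 31373169.51 mm^4
L = 5000.0 mm, P = 12000.0 N, E = 210000.0 MPa
delta = P * L^3 / (3 * E * I)
= 12000.0 * 5000.0^3 / (3 * 210000.0 * 31373169.51)
= 75.8914 mm

75.8914 mm


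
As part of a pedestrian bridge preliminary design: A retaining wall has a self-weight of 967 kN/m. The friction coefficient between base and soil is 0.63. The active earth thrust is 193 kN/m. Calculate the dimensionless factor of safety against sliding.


Resisting force = mu * W = 0.63 * 967 = 609.21 kN/m
FOS = Resisting / Driving = 609.21 / 193
= 3.1565 (dimensionless)

3.1565 (dimensionless)


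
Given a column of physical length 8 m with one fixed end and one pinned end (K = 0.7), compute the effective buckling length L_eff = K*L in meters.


L_eff = K * L
= 0.7 * 8
= 5.6 m

5.6 m


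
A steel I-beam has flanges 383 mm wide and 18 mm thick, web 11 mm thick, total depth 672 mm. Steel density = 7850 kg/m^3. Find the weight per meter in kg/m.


A_flanges = 2 * 383 * 18 = 13788 mm^2
A_web = (672 - 2 * 18) * 11 = 6996 mm^2
A_total = 13788 + 6996 = 20784 mm^2 = 0.020784 m^2
Weight = rho * A = 7850 * 0.020784 = 163.1544 kg/m

163.1544 kg/m


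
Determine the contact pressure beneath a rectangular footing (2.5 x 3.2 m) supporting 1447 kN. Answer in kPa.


A = 2.5 * 3.2 = 8.0 m^2
q = P / A = 1447 / 8.0
= 180.875 kPa

180.875 kPa


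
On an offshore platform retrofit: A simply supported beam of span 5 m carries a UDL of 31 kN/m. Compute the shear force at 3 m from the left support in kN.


R_A = w * L / 2 = 31 * 5 / 2 = 77.5 kN
V(x) = R_A - w * x = 77.5 - 31 * 3
= -15.5 kN

-15.5 kN


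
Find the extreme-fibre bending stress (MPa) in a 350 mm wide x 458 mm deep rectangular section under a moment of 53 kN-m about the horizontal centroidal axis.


I = b * h^3 / 12 = 350 * 458^3 / 12 = 2802097433.33 mm^4
y = h / 2 = 458 / 2 = 229.0 mm
M = 53 kN-m = 53000000.0 N-mm
sigma = M * y / I = 53000000.0 * 229.0 / 2802097433.33
= 4.33 MPa

4.33 MPa


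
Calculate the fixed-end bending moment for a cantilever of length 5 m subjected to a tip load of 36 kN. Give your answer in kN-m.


For a cantilever with a point load at the free end:
M_max = P * L = 36 * 5 = 180 kN-m

180 kN-m


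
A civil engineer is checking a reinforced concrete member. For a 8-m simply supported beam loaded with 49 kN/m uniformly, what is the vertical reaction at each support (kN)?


Total load = w * L = 49 * 8 = 392 kN
By symmetry, each reaction R = total / 2 = 392 / 2 = 196.0 kN

196.0 kN


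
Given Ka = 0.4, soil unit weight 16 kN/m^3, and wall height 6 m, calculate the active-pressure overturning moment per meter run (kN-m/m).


Pa = 0.5 * Ka * gamma * H^2
= 0.5 * 0.4 * 16 * 6^2
= 115.2 kN/m
Arm = H / 3 = 6 / 3 = 2.0 m
Mo = Pa * arm = Pa * H / 3 = 115.2 * 6 / 3 = 230.4 kN-m/m

230.4 kN-m/m


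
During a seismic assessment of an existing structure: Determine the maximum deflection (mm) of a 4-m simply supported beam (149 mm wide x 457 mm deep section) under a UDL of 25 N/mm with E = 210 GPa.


I = 149 * 457^3 / 12 = 1185096246.42 mm^4
L = 4000.0 mm, w = 25 N/mm, E = 210000.0 MPa
delta = 5 * w * L^4 / (384 * E * I)
= 5 * 25 * 4000.0^4 / (384 * 210000.0 * 1185096246.42)
= 0.3348 mm

0.3348 mm


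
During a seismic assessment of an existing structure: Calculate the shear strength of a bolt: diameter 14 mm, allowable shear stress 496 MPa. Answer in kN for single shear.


A = pi * d^2 / 4 = pi * 14^2 / 4 = 153.938 mm^2
V = f_v * A / 1000 = 496 * 153.938 / 1000
= 76.3533 kN

76.3533 kN


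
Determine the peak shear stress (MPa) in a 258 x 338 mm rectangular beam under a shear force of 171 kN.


A = b * h = 258 * 338 = 87204 mm^2
V = 171 kN = 171000.0 N
tau_max = 1.5 * V / A = 1.5 * 171000.0 / 87204
= 2.9414 MPa

2.9414 MPa


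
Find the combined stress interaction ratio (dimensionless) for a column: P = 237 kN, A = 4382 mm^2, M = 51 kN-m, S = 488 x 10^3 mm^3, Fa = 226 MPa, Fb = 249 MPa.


f_a = P / A = 237000.0 / 4382 = 54.0849 MPa
f_b = M / S = 51000000.0 / 488000.0 = 104.5082 MPa
Ratio = f_a / Fa + f_b / Fb
= 54.0849 / 226 + 104.5082 / 249
= 0.659 (dimensionless)

0.659 (dimensionless)


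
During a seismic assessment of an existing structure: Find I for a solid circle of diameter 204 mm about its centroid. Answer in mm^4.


r = d / 2 = 204 / 2 = 102.0 mm
I = pi * r^4 / 4 = pi * 102.0^4 / 4
= 85014023.05 mm^4

85014023.05 mm^4


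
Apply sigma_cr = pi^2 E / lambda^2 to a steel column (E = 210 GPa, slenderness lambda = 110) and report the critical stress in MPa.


sigma_cr = pi^2 * E / lambda^2
= 9.8696 * 210000.0 / 110^2
= 9.8696 * 210000.0 / 12100
= 171.2907 MPa

171.2907 MPa


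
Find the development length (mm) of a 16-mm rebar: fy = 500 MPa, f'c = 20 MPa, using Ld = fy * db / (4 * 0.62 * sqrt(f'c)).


Ld = (fy * db) / (4 * 0.62 * sqrt(f'c))
= (500 * 16) / (4 * 0.62 * sqrt(20))
= 8000 / 11.0909
= 721.31 mm

721.31 mm


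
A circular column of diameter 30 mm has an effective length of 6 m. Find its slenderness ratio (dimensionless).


Radius of gyration r = d / 4 = 30 / 4 = 7.5 mm
L_eff = 6000.0 mm
Slenderness ratio = L / r = 6000.0 / 7.5 = 800.0 (dimensionless)

800.0 (dimensionless)


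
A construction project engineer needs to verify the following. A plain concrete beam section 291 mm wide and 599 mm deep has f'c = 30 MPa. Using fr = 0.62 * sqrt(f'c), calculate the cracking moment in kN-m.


fr = 0.62 * sqrt(30) = 0.62 * 5.4772 = 3.3959 MPa
I = 291 * 599^3 / 12 = 5211853625.75 mm^4
y_t = 299.5 mm
M_cr = fr * I / y_t = 3.3959 * 5211853625.75 / 299.5 N-mm
= 59.0946 kN-m

59.0946 kN-m


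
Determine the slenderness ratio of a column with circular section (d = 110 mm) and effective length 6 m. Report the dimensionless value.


Radius of gyration r = d / 4 = 110 / 4 = 27.5 mm
L_eff = 6000.0 mm
Slenderness ratio = L / r = 6000.0 / 27.5 = 218.18 (dimensionless)

218.18 (dimensionless)


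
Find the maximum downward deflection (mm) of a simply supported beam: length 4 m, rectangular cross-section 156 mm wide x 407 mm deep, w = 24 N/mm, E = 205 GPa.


I = 156 * 407^3 / 12 = 876448859.0 mm^4
L = 4000.0 mm, w = 24 N/mm, E = 205000.0 MPa
delta = 5 * w * L^4 / (384 * E * I)
= 5 * 24 * 4000.0^4 / (384 * 205000.0 * 876448859.0)
= 0.4453 mm

0.4453 mm


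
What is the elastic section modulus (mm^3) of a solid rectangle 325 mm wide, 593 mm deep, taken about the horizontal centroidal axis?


S = b * h^2 / 6
= 325 * 593^2 / 6
= 325 * 351649 / 6
= 19047654.17 mm^3

19047654.17 mm^3


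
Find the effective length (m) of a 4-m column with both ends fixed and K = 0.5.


L_eff = K * L
= 0.5 * 4
= 2.0 m

2.0 m


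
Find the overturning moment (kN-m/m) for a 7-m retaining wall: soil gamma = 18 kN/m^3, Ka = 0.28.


Pa = 0.5 * Ka * gamma * H^2
= 0.5 * 0.28 * 18 * 7^2
= 123.48 kN/m
Arm = H / 3 = 7 / 3 = 2.3333 m
Mo = Pa * arm = Pa * H / 3 = 123.48 * 7 / 3 = 288.12 kN-m/m

288.12 kN-m/m


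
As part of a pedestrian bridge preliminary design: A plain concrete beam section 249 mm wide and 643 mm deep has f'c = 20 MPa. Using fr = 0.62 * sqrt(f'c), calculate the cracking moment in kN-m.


fr = 0.62 * sqrt(20) = 0.62 * 4.4721 = 2.7727 MPa
I = 249 * 643^3 / 12 = 5516339920.25 mm^4
y_t = 321.5 mm
M_cr = fr * I / y_t = 2.7727 * 5516339920.25 / 321.5 N-mm
= 47.5748 kN-m

47.5748 kN-m


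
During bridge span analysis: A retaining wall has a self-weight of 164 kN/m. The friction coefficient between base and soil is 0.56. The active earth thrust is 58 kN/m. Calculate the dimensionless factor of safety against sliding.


Resisting force = mu * W = 0.56 * 164 = 91.84 kN/m
FOS = Resisting / Driving = 91.84 / 58
= 1.5834 (dimensionless)

1.5834 (dimensionless)


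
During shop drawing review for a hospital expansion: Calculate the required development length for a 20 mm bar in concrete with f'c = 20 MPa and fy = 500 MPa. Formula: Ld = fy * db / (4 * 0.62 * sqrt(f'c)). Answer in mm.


Ld = (fy * db) / (4 * 0.62 * sqrt(f'c))
= (500 * 20) / (4 * 0.62 * sqrt(20))
= 10000 / 11.0909
= 901.64 mm

901.64 mm


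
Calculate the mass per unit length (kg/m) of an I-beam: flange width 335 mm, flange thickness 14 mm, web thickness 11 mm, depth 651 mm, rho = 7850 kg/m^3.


A_flanges = 2 * 335 * 14 = 9380 mm^2
A_web = (651 - 2 * 14) * 11 = 6853 mm^2
A_total = 9380 + 6853 = 16233 mm^2 = 0.016233 m^2
Weight = rho * A = 7850 * 0.016233 = 127.4291 kg/m

127.4291 kg/m


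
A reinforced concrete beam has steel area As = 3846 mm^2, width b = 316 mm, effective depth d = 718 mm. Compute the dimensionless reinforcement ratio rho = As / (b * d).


rho = As / (b * d)
= 3846 / (316 * 718)
= 3846 / 226888
= 0.016951 (dimensionless)

0.016951 (dimensionless)


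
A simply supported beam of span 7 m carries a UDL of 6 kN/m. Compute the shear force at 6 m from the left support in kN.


R_A = w * L / 2 = 6 * 7 / 2 = 21.0 kN
V(x) = R_A - w * x = 21.0 - 6 * 6
= -15.0 kN

-15.0 kN


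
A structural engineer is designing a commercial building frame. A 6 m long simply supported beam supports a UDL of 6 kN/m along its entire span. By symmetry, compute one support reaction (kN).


Total load = w * L = 6 * 6 = 36 kN
By symmetry, each reaction R = total / 2 = 36 / 2 = 18.0 kN

18.0 kN


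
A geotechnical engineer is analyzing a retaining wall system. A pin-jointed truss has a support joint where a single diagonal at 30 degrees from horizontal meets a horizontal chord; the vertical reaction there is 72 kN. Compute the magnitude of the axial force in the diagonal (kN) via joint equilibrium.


At the joint, only the diagonal has a vertical component, so vertical equilibrium gives:
F * sin(30) = 72
F = 72 / sin(30)
= 72 / 0.5
= 144.0 kN

144.0 kN


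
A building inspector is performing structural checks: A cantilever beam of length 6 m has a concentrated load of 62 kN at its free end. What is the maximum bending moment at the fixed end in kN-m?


For a cantilever with a point load at the free end:
M_max = P * L = 62 * 6 = 372 kN-m

372 kN-m


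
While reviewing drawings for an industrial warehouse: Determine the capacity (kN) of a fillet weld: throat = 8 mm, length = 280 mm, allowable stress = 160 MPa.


Strength = throat * length * allowable stress
= 8 * 280 * 160 N
= 358400 N
= 358.4 kN

358.4 kN


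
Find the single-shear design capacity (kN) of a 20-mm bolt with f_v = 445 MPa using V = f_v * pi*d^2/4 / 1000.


A = pi * d^2 / 4 = pi * 20^2 / 4 = 314.1593 mm^2
V = f_v * A / 1000 = 445 * 314.1593 / 1000
= 139.8009 kN

139.8009 kN


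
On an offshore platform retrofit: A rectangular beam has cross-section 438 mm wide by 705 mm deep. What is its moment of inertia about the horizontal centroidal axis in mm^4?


I = b * h^3 / 12
= 438 * 705^3 / 12
= 438 * 350402625 / 12
= 12789695812.5 mm^4

12789695812.5 mm^4


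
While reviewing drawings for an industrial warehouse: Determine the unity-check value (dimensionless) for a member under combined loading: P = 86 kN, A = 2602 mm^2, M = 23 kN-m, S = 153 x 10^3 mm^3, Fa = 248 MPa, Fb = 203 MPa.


f_a = P / A = 86000.0 / 2602 = 33.0515 MPa
f_b = M / S = 23000000.0 / 153000.0 = 150.3268 MPa
Ratio = f_a / Fa + f_b / Fb
= 33.0515 / 248 + 150.3268 / 203
= 0.8738 (dimensionless)

0.8738 (dimensionless)


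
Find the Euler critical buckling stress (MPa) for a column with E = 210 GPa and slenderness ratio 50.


sigma_cr = pi^2 * E / lambda^2
= 9.8696 * 210000.0 / 50^2
= 9.8696 * 210000.0 / 2500
= 829.0468 MPa

829.0468 MPa


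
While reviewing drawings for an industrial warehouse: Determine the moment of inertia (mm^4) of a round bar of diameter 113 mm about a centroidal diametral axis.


r = d / 2 = 113 / 2 = 56.5 mm
I = pi * r^4 / 4 = pi * 56.5^4 / 4
= 8003568.62 mm^4

8003568.62 mm^4


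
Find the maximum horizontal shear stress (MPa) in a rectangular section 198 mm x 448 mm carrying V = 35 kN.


A = b * h = 198 * 448 = 88704 mm^2
V = 35 kN = 35000.0 N
tau_max = 1.5 * V / A = 1.5 * 35000.0 / 88704
= 0.5919 MPa

0.5919 MPa


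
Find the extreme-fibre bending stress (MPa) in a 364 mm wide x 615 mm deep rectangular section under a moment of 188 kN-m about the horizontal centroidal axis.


I = b * h^3 / 12 = 364 * 615^3 / 12 = 7055787375.0 mm^4
y = h / 2 = 615 / 2 = 307.5 mm
M = 188 kN-m = 188000000.0 N-mm
sigma = M * y / I = 188000000.0 * 307.5 / 7055787375.0
= 8.19 MPa

8.19 MPa


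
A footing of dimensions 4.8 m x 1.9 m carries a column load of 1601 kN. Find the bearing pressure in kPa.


A = 4.8 * 1.9 = 9.12 m^2
q = P / A = 1601 / 9.12
= 175.5482 kPa

175.5482 kPa


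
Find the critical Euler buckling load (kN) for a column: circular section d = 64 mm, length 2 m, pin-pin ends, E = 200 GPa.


I = pi * d^4 / 64 = 823549.66 mm^4
L = 2000.0 mm
P_cr = pi^2 * E * I / L^2
= 9.8696 * 200000.0 * 823549.66 / 2000.0^2
= 406405.47 N = 406.4055 kN

406.4055 kN


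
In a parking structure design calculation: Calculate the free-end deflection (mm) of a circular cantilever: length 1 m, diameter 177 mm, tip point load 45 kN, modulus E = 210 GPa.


I = pi * d^4 / 64 = pi * 177^4 / 64 = 48179574.94 mm^4
L = 1000.0 mm, P = 45000.0 N, E = 210000.0 MPa
delta = P * L^3 / (3 * E * I)
= 45000.0 * 1000.0^3 / (3 * 210000.0 * 48179574.94)
= 1.4825 mm

1.4825 mm


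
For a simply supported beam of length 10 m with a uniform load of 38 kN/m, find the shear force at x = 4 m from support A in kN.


R_A = w * L / 2 = 38 * 10 / 2 = 190.0 kN
V(x) = R_A - w * x = 190.0 - 38 * 4
= 38.0 kN

38.0 kN


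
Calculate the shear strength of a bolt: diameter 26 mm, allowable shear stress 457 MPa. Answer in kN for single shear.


A = pi * d^2 / 4 = pi * 26^2 / 4 = 530.9292 mm^2
V = f_v * A / 1000 = 457 * 530.9292 / 1000
= 242.6346 kN

242.6346 kN


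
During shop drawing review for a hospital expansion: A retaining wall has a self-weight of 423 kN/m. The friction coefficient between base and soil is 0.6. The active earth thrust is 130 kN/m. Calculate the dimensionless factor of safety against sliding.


Resisting force = mu * W = 0.6 * 423 = 253.8 kN/m
FOS = Resisting / Driving = 253.8 / 130
= 1.9523 (dimensionless)

1.9523 (dimensionless)


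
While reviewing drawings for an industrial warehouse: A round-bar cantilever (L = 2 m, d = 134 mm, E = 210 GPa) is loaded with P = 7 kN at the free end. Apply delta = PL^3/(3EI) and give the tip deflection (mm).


I = pi * d^4 / 64 = pi * 134^4 / 64 = 15826653.42 mm^4
L = 2000.0 mm, P = 7000.0 N, E = 210000.0 MPa
delta = P * L^3 / (3 * E * I)
= 7000.0 * 2000.0^3 / (3 * 210000.0 * 15826653.42)
= 5.6164 mm

5.6164 mm


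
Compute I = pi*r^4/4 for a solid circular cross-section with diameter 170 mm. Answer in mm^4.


r = d / 2 = 170 / 2 = 85.0 mm
I = pi * r^4 / 4 = pi * 85.0^4 / 4
= 40998275.0 mm^4

40998275.0 mm^4


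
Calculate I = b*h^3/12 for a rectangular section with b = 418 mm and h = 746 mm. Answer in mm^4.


I = b * h^3 / 12
= 418 * 746^3 / 12
= 418 * 415160936 / 12
= 14461439270.67 mm^4

14461439270.67 mm^4


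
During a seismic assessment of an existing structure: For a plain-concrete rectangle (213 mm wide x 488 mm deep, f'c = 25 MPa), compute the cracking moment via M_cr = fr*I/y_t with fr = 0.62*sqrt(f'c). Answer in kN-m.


fr = 0.62 * sqrt(25) = 0.62 * 5.0 = 3.1 MPa
I = 213 * 488^3 / 12 = 2062803328.0 mm^4
y_t = 244.0 mm
M_cr = fr * I / y_t = 3.1 * 2062803328.0 / 244.0 N-mm
= 26.2077 kN-m

26.2077 kN-m


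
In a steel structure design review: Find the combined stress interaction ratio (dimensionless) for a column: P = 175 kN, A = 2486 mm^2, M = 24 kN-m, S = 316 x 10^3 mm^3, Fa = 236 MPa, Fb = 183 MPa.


f_a = P / A = 175000.0 / 2486 = 70.3942 MPa
f_b = M / S = 24000000.0 / 316000.0 = 75.9494 MPa
Ratio = f_a / Fa + f_b / Fb
= 70.3942 / 236 + 75.9494 / 183
= 0.7133 (dimensionless)

0.7133 (dimensionless)


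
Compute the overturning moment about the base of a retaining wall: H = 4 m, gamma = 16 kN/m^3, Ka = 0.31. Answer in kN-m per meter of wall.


Pa = 0.5 * Ka * gamma * H^2
= 0.5 * 0.31 * 16 * 4^2
= 39.68 kN/m
Arm = H / 3 = 4 / 3 = 1.3333 m
Mo = Pa * arm = Pa * H / 3 = 39.68 * 4 / 3 = 52.9067 kN-m/m

52.9067 kN-m/m


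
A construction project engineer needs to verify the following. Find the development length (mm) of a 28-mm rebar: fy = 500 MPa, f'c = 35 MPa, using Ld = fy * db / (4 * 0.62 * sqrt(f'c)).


Ld = (fy * db) / (4 * 0.62 * sqrt(f'c))
= (500 * 28) / (4 * 0.62 * sqrt(35))
= 14000 / 14.6719
= 954.21 mm

954.21 mm


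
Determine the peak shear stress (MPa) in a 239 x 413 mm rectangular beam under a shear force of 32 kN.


A = b * h = 239 * 413 = 98707 mm^2
V = 32 kN = 32000.0 N
tau_max = 1.5 * V / A = 1.5 * 32000.0 / 98707
= 0.4863 MPa

0.4863 MPa


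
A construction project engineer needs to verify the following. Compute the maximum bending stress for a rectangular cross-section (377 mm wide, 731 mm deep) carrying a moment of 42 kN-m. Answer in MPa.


I = b * h^3 / 12 = 377 * 731^3 / 12 = 12271912075.58 mm^4
y = h / 2 = 731 / 2 = 365.5 mm
M = 42 kN-m = 42000000.0 N-mm
sigma = M * y / I = 42000000.0 * 365.5 / 12271912075.58
= 1.25 MPa

1.25 MPa


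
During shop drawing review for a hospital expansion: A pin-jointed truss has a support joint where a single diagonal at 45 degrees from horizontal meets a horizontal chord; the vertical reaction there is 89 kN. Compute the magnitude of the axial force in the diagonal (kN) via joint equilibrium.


At the joint, only the diagonal has a vertical component, so vertical equilibrium gives:
F * sin(45) = 89
F = 89 / sin(45)
= 89 / 0.707107
= 125.86 kN

125.86 kN


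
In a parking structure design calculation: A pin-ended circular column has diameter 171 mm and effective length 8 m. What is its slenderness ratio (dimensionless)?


Radius of gyration r = d / 4 = 171 / 4 = 42.75 mm
L_eff = 8000.0 mm
Slenderness ratio = L / r = 8000.0 / 42.75 = 187.13 (dimensionless)

187.13 (dimensionless)


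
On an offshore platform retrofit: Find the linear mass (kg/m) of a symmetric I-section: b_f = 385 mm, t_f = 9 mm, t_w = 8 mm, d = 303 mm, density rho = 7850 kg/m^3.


A_flanges = 2 * 385 * 9 = 6930 mm^2
A_web = (303 - 2 * 9) * 8 = 2280 mm^2
A_total = 6930 + 2280 = 9210 mm^2 = 0.009210 m^2
Weight = rho * A = 7850 * 0.009210 = 72.2985 kg/m

72.2985 kg/m


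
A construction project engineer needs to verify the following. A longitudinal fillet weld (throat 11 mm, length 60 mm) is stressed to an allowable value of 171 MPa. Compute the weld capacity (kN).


Strength = throat * length * allowable stress
= 11 * 60 * 171 N
= 112860 N
= 112.86 kN

112.86 kN


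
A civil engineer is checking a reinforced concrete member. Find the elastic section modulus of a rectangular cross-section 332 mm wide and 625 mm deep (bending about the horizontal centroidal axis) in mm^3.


S = b * h^2 / 6
= 332 * 625^2 / 6
= 332 * 390625 / 6
= 21614583.33 mm^3

21614583.33 mm^3


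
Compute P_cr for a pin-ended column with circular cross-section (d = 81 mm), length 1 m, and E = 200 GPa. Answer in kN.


I = pi * d^4 / 64 = 2113050.98 mm^4
L = 1000.0 mm
P_cr = pi^2 * E * I / L^2
= 9.8696 * 200000.0 * 2113050.98 / 1000.0^2
= 4170995.44 N = 4170.9954 kN

4170.9954 kN


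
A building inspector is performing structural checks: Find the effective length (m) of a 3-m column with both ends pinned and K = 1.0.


L_eff = K * L
= 1.0 * 3
= 3.0 m

3.0 m


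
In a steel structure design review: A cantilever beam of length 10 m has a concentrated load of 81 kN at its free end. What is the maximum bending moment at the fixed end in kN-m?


For a cantilever with a point load at the free end:
M_max = P * L = 81 * 10 = 810 kN-m

810 kN-m


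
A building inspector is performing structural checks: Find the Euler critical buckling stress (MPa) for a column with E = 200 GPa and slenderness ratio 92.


sigma_cr = pi^2 * E / lambda^2
= 9.8696 * 200000.0 / 92^2
= 9.8696 * 200000.0 / 8464
= 233.2137 MPa

233.2137 MPa


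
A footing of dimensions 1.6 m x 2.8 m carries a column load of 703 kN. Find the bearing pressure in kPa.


A = 1.6 * 2.8 = 4.48 m^2
q = P / A = 703 / 4.48
= 156.9196 kPa

156.9196 kPa


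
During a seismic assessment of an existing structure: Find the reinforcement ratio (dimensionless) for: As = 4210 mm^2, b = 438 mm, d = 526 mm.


rho = As / (b * d)
= 4210 / (438 * 526)
= 4210 / 230388
= 0.018274 (dimensionless)

0.018274 (dimensionless)


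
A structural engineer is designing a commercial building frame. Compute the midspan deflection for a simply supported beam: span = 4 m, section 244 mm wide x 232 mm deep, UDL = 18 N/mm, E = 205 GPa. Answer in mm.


I = 244 * 232^3 / 12 = 253905749.33 mm^4
L = 4000.0 mm, w = 18 N/mm, E = 205000.0 MPa
delta = 5 * w * L^4 / (384 * E * I)
= 5 * 18 * 4000.0^4 / (384 * 205000.0 * 253905749.33)
= 1.1527 mm

1.1527 mm


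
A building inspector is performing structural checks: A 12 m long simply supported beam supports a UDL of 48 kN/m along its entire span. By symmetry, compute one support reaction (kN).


Total load = w * L = 48 * 12 = 576 kN
By symmetry, each reaction R = total / 2 = 576 / 2 = 288.0 kN

288.0 kN


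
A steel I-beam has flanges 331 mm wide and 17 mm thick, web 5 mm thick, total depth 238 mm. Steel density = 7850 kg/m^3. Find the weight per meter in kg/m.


A_flanges = 2 * 331 * 17 = 11254 mm^2
A_web = (238 - 2 * 17) * 5 = 1020 mm^2
A_total = 11254 + 1020 = 12274 mm^2 = 0.012274 m^2
Weight = rho * A = 7850 * 0.012274 = 96.3509 kg/m

96.3509 kg/m


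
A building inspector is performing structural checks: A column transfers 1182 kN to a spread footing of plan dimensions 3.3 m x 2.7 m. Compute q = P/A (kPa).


A = 3.3 * 2.7 = 8.91 m^2
q = P / A = 1182 / 8.91
= 132.6599 kPa

132.6599 kPa


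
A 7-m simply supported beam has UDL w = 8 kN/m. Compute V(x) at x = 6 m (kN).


R_A = w * L / 2 = 8 * 7 / 2 = 28.0 kN
V(x) = R_A - w * x = 28.0 - 8 * 6
= -20.0 kN

-20.0 kN


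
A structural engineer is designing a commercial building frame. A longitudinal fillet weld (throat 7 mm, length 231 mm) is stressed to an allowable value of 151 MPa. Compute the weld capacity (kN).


Strength = throat * length * allowable stress
= 7 * 231 * 151 N
= 244167 N
= 244.17 kN

244.17 kN


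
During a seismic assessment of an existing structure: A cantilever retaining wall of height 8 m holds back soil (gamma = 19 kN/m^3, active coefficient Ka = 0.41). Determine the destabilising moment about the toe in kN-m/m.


Pa = 0.5 * Ka * gamma * H^2
= 0.5 * 0.41 * 19 * 8^2
= 249.28 kN/m
Arm = H / 3 = 8 / 3 = 2.6667 m
Mo = Pa * arm = Pa * H / 3 = 249.28 * 8 / 3 = 664.7467 kN-m/m

664.7467 kN-m/m


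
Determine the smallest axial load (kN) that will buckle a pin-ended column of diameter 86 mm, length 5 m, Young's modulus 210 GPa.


I = pi * d^4 / 64 = 2685120.03 mm^4
L = 5000.0 mm
P_cr = pi^2 * E * I / L^2
= 9.8696 * 210000.0 * 2685120.03 / 5000.0^2
= 222609.01 N = 222.609 kN

222.609 kN


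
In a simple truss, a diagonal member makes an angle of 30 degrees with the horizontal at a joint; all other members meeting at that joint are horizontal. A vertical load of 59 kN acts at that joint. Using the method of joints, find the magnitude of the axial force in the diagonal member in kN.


At the joint, only the diagonal has a vertical component, so vertical equilibrium gives:
F * sin(30) = 59
F = 59 / sin(30)
= 59 / 0.5
= 118.0 kN

118.0 kN


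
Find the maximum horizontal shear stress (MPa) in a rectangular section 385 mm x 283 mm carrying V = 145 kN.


A = b * h = 385 * 283 = 108955 mm^2
V = 145 kN = 145000.0 N
tau_max = 1.5 * V / A = 1.5 * 145000.0 / 108955
= 1.9962 MPa

1.9962 MPa


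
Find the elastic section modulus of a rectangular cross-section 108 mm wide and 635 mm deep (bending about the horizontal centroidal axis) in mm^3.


S = b * h^2 / 6
= 108 * 635^2 / 6
= 108 * 403225 / 6
= 7258050.0 mm^3

7258050.0 mm^3


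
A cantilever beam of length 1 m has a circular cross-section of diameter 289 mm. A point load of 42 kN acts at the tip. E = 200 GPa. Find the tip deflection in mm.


I = pi * d^4 / 64 = pi * 289^4 / 64 = 342421692.65 mm^4
L = 1000.0 mm, P = 42000.0 N, E = 200000.0 MPa
delta = P * L^3 / (3 * E * I)
= 42000.0 * 1000.0^3 / (3 * 200000.0 * 342421692.65)
= 0.2044 mm

0.2044 mm


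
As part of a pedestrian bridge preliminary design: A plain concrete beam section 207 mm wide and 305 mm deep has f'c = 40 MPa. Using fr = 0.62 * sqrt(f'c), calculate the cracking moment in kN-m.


fr = 0.62 * sqrt(40) = 0.62 * 6.3246 = 3.9212 MPa
I = 207 * 305^3 / 12 = 489427781.25 mm^4
y_t = 152.5 mm
M_cr = fr * I / y_t = 3.9212 * 489427781.25 / 152.5 N-mm
= 12.5846 kN-m

12.5846 kN-m


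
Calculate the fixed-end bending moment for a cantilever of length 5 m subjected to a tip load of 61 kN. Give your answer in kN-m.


For a cantilever with a point load at the free end:
M_max = P * L = 61 * 5 = 305 kN-m

305 kN-m


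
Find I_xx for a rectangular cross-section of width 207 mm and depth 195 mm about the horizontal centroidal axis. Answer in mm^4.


I = b * h^3 / 12
= 207 * 195^3 / 12
= 207 * 7414875 / 12
= 127906593.75 mm^4

127906593.75 mm^4


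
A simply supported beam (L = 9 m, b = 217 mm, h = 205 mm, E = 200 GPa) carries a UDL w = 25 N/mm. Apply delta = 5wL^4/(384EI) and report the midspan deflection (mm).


I = 217 * 205^3 / 12 = 155790177.08 mm^4
L = 9000.0 mm, w = 25 N/mm, E = 200000.0 MPa
delta = 5 * w * L^4 / (384 * E * I)
= 5 * 25 * 9000.0^4 / (384 * 200000.0 * 155790177.08)
= 68.5455 mm

68.5455 mm


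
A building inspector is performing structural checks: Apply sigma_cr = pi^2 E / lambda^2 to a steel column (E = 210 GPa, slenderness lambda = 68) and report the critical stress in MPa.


sigma_cr = pi^2 * E / lambda^2
= 9.8696 * 210000.0 / 68^2
= 9.8696 * 210000.0 / 4624
= 448.2303 MPa

448.2303 MPa


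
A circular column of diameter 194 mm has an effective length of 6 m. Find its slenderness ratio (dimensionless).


Radius of gyration r = d / 4 = 194 / 4 = 48.5 mm
L_eff = 6000.0 mm
Slenderness ratio = L / r = 6000.0 / 48.5 = 123.71 (dimensionless)

123.71 (dimensionless)
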